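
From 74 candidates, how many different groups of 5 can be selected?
C(74,5) = 74!/(5!×69!) = 16108764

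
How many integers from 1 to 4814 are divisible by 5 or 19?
⌊4814/5⌋ + ⌊4814/19⌋ - ⌊4814/95⌋ = 962 + 253 - 50 = 1165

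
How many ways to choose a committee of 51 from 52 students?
C(52,51) = 52!/(51!×1!) = 52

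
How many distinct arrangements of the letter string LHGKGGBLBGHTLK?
14! / (4! × 2! × 3! × 2! × 1! × 2!) = 75675600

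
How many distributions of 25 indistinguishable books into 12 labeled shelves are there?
C(25+12-1, 12-1) = C(36, 11) = 600805296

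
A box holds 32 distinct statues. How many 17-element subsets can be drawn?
C(32,17) = 32!/(17!×15!) = 565722720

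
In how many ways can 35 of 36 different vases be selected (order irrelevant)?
C(36,35) = 36!/(35!×1!) = 36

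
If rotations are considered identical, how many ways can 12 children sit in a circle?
Circular: fix one position, arrange the rest. (12-1)! = 39916800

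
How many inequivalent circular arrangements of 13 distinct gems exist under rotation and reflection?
(13-1)!/2 = 479001600/2 = 239500800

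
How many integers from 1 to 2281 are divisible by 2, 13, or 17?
⌊2281/2⌋+⌊2281/13⌋+⌊2281/17⌋ - ⌊2281/26⌋-⌊2281/34⌋-⌊2281/221⌋ + ⌊2281/442⌋ = 1140+175+134 - 87-67-10 + 5 = 1290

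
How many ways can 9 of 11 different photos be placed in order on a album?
P(11,9) = 11!/(11-9)! = 19958400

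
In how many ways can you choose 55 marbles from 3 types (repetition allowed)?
C(55+3-1, 3-1) = C(57, 2) = 1596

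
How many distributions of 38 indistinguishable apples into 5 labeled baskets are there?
C(38+5-1, 5-1) = C(42, 4) = 111930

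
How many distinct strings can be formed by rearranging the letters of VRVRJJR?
7! / (2! × 2! × 3!) = 210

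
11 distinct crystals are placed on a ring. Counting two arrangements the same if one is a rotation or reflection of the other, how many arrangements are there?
(11-1)!/2 = 3628800/2 = 1814400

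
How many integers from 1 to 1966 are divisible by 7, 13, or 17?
⌊1966/7⌋+⌊1966/13⌋+⌊1966/17⌋ - ⌊1966/91⌋-⌊1966/119⌋-⌊1966/221⌋ + ⌊1966/1547⌋ = 280+151+115 - 21-16-8 + 1 = 502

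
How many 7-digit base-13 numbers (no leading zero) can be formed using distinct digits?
First digit: 12 choices (nonzero). Then descending: 12 × 12 × 11 × 10 × 9 × 8 × 7 = 7983360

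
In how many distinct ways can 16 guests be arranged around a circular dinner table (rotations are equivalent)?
Circular: fix one position, arrange the rest. (16-1)! = 1307674368000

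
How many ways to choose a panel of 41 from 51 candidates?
C(51,41) = 51!/(41!×10!) = 12777711870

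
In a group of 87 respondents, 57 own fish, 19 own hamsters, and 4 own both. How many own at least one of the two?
|A∪B| = |A| + |B| - |A∩B| = 57 + 19 - 4 = 72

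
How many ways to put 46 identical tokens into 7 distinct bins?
C(46+7-1, 7-1) = C(52, 6) = 20358520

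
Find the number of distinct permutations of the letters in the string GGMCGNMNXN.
10! / (3! × 2! × 3! × 1! × 1!) = 50400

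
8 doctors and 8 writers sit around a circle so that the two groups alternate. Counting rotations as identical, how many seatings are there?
Fix one of the doctors: (8-1)! ways for the remaining doctors, × 8! ways for the writers = 5040 × 40320 = 203212800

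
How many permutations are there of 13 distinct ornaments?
13! = 6227020800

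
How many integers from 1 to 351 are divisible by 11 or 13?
⌊351/11⌋ + ⌊351/13⌋ - ⌊351/143⌋ = 31 + 27 - 2 = 56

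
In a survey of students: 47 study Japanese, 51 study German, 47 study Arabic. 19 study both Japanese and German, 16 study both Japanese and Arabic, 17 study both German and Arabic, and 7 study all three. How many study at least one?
|A∪B∪C| = 47+51+47-19-16-17+7 = 100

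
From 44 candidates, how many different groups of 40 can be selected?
C(44,40) = 44!/(40!×4!) = 135751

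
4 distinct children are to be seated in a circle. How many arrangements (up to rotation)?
Circular: fix one position, arrange the rest. (4-1)! = 6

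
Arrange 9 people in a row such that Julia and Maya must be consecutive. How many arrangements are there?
Treat the 2 as one block: (9-2+1)! × 2! = 40320 × 2 = 80640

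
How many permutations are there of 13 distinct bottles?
13! = 6227020800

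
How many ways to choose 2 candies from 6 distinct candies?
C(6,2) = 6!/(2!×4!) = 15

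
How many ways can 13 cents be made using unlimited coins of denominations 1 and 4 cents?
Coefficient of x^13 in 1/(1-x^1) · 1/(1-x^4). Use j coins of 4 for j = 0..⌊13/4⌋ = 3, the rest in 1s: 3 + 1 = 4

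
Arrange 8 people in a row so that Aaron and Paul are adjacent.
Treat as block: (8-1)! × 2! = 5040 × 2 = 10080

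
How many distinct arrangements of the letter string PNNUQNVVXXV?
11! / (1! × 2! × 1! × 1! × 3! × 3!) = 554400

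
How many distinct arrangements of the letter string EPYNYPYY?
8! / (1! × 1! × 4! × 2!) = 840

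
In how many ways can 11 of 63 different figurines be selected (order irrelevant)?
C(63,11) = 63!/(11!×52!) = 615790256823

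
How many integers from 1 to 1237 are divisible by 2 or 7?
⌊1237/2⌋ + ⌊1237/7⌋ - ⌊1237/14⌋ = 618 + 176 - 88 = 706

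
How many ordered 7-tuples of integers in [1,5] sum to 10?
Coefficient of x^10 in (x + x² + ... + x^5)^7. By inclusion-exclusion on dice exceeding 5: Σ_j (-1)^j C(7,j)·C(10-1-5j, 6) = C(7,0)·C(9,6) = 1·84 = 84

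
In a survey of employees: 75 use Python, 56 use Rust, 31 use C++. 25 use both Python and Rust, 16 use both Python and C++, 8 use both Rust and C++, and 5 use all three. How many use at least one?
|A∪B∪C| = 75+56+31-25-16-8+5 = 118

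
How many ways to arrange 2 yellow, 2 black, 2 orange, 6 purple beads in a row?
12! / (2! × 2! × 2! × 6!) = 83160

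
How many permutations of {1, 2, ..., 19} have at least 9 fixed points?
Exactly j fixed points: C(19,j)·!(19-j); sum over j ≥ 9 (derangement numbers via !m = (m-1)·(!(m-1) + !(m-2)): !0..!10 = 1, 0, 1, 2, 9, 44, 265, 1854, 14833, 133496, 1334961). Σ_{j=9}^{19} C(19,j)·!(19-j) = C(19,9)·!10 + C(19,10)·!9 + C(19,11)·!8 + C(19,12)·!7 + C(19,13)·!6 + C(19,14)·!5 + C(19,15)·!4 + C(19,16)·!3 + C(19,17)·!2 + C(19,18)·!1 + C(19,19)·!0 = 92378·1334961 + 92378·133496 + 75582·14833 + 50388·1854 + 27132·265 + 11628·44 + 3876·9 + 969·2 + 171·1 + 19·0 + 1·1 = 136875386510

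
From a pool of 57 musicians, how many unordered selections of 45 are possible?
C(57,45) = 57!/(45!×12!) = 707285522580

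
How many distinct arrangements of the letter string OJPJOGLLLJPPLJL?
15! / (2! × 3! × 1! × 5! × 4!) = 37837800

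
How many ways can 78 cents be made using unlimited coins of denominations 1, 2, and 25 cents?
Coefficient of x^78 in 1/(1-x^1) · 1/(1-x^2) · 1/(1-x^25). Case on j = number of 25-cent coins (j = 0..3); remainder r = 78 - 25j is made from {1,2} in ⌊r/2⌋+1 ways. r = 78, 53, 28, 3 → 40 + 27 + 15 + 2 = 84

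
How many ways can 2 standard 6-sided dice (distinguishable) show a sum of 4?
Coefficient of x^4 in (x + x² + ... + x^6)^2. By inclusion-exclusion on dice exceeding 6: Σ_j (-1)^j C(2,j)·C(4-1-6j, 1) = C(2,0)·C(3,1) = 1·3 = 3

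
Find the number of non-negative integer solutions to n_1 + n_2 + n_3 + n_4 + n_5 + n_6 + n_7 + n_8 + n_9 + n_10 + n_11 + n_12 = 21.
C(21+12-1, 12-1) = C(32, 11) = 129024480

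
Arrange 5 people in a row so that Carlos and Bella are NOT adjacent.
Total - adjacent = 5! - (5-1)!×2 = 120 - 48 = 72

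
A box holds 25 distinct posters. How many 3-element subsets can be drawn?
C(25,3) = 25!/(3!×22!) = 2300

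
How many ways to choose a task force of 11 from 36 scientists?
C(36,11) = 36!/(11!×25!) = 600805296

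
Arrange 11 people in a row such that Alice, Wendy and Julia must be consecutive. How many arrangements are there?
Treat the 3 as one block: (11-3+1)! × 3! = 362880 × 6 = 2177280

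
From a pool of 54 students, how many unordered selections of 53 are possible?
C(54,53) = 54!/(53!×1!) = 54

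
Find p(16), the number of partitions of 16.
Pentagonal recurrence p(n) = p(n-1) + p(n-2) - p(n-5) - p(n-7) + p(n-12) + p(n-15) - ... gives p(0..15) = 1, 1, 2, 3, 5, 7, 11, 15, 22, 30, 42, 56, 77, 101, 135, 176. p(16) = p(15) + p(14) - p(11) - p(9) + p(4) + p(1) = 176 + 135 - 56 - 30 + 5 + 1 = 231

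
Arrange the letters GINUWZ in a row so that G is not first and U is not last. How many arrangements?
By inclusion-exclusion: 6! - 2×(6-1)! + (6-2)! = 720 - 240 + 24 = 504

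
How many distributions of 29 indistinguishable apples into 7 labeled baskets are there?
C(29+7-1, 7-1) = C(35, 6) = 1623160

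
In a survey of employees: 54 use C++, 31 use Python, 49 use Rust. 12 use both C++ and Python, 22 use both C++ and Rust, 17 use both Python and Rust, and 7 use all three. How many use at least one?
|A∪B∪C| = 54+31+49-12-22-17+7 = 90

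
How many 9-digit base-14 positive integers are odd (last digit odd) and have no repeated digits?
Last∈{1,3,5,7,9,11,13}. Last=0: 0. Last nonzero: 7×12×P(12,7) = 335301120. Total = 335301120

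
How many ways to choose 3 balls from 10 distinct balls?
C(10,3) = 10!/(3!×7!) = 120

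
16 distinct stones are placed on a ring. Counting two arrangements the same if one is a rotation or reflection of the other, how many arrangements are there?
(16-1)!/2 = 1307674368000/2 = 653837184000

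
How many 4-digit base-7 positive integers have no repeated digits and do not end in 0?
Last digit: 6 nonzero choices. First digit: 5 (nonzero, ≠last). Middle 2: P(5,2) = 20. Total = 600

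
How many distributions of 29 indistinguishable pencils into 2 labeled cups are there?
C(29+2-1, 2-1) = C(30, 1) = 30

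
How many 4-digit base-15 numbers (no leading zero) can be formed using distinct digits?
First digit: 14 choices (nonzero). Then descending: 14 × 14 × 13 × 12 = 30576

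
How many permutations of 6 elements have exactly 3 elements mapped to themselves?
Choose the 3 fixed points C(6,3) = 20, derange the rest: !3 = Σ_{j=0}^{3} (-1)^j·3!/j! = 6 - 6 + 3 - 1 = 2. Product = 20 × 2 = 40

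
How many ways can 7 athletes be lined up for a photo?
7! = 5040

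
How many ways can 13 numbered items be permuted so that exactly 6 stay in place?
Choose the 6 fixed points C(13,6) = 1716, derange the rest: !7 = Σ_{j=0}^{7} (-1)^j·7!/j! = 5040 - 5040 + 2520 - 840 + 210 - 42 + 7 - 1 = 1854. Product = 1716 × 1854 = 3181464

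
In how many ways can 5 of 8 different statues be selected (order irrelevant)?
C(8,5) = 8!/(5!×3!) = 56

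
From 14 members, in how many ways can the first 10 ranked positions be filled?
P(14,10) = 14!/(14-10)! = 3632428800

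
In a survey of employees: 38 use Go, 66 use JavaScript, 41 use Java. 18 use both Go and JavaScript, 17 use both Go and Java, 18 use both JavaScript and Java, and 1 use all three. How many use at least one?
|A∪B∪C| = 38+66+41-18-17-18+1 = 93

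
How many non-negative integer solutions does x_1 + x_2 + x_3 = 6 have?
C(6+3-1, 3-1) = C(8, 2) = 28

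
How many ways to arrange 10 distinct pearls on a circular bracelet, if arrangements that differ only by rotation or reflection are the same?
(10-1)!/2 = 362880/2 = 181440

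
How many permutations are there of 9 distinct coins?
9! = 362880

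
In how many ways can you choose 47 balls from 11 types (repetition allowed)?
C(47+11-1, 11-1) = C(57, 10) = 43183019880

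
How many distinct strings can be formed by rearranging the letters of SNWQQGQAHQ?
10! / (1! × 1! × 1! × 4! × 1! × 1! × 1!) = 151200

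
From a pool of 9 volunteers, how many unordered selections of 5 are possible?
C(9,5) = 9!/(5!×4!) = 126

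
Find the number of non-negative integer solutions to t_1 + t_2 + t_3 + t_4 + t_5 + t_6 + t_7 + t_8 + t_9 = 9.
C(9+9-1, 9-1) = C(17, 8) = 24310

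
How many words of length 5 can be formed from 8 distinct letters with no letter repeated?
P(8,5) = 8!/(8-5)! = 6720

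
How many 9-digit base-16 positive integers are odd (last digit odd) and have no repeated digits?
Last∈{1,3,5,7,9,11,13,15}. Last=0: 0. Last nonzero: 8×14×P(14,7) = 1937295360. Total = 1937295360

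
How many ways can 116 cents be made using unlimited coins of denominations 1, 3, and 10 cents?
Coefficient of x^116 in 1/(1-x^1) · 1/(1-x^3) · 1/(1-x^10). Case on j = number of 10-cent coins (j = 0..11); remainder r = 116 - 10j is made from {1,3} in ⌊r/3⌋+1 ways. r = 116, 106, 96, 86, 76, 66, 56, 46, 36, 26, 16, 6 → 39 + 36 + 33 + 29 + 26 + 23 + 19 + 16 + 13 + 9 + 6 + 3 = 252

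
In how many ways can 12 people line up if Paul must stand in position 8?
Fix one position: (12-1)! = 39916800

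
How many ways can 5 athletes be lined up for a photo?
5! = 120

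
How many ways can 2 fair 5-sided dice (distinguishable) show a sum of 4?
Coefficient of x^4 in (x + x² + ... + x^5)^2. By inclusion-exclusion on dice exceeding 5: Σ_j (-1)^j C(2,j)·C(4-1-5j, 1) = C(2,0)·C(3,1) = 1·3 = 3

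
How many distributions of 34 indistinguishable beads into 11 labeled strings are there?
C(34+11-1, 11-1) = C(44, 10) = 2481256778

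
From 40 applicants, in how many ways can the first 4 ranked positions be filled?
P(40,4) = 40!/(40-4)! = 2193360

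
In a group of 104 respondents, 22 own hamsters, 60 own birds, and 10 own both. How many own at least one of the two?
|A∪B| = |A| + |B| - |A∩B| = 22 + 60 - 10 = 72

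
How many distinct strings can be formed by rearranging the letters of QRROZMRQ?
8! / (3! × 1! × 2! × 1! × 1!) = 3360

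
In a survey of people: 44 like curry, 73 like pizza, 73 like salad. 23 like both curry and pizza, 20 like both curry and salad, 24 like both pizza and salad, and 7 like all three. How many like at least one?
|A∪B∪C| = 44+73+73-23-20-24+7 = 130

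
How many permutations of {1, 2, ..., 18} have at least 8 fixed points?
Exactly j fixed points: C(18,j)·!(18-j); sum over j ≥ 8 (derangement numbers via !m = (m-1)·(!(m-1) + !(m-2)): !0..!10 = 1, 0, 1, 2, 9, 44, 265, 1854, 14833, 133496, 1334961). Σ_{j=8}^{18} C(18,j)·!(18-j) = C(18,8)·!10 + C(18,9)·!9 + C(18,10)·!8 + C(18,11)·!7 + C(18,12)·!6 + C(18,13)·!5 + C(18,14)·!4 + C(18,15)·!3 + C(18,16)·!2 + C(18,17)·!1 + C(18,18)·!0 = 43758·1334961 + 48620·133496 + 43758·14833 + 31824·1854 + 18564·265 + 8568·44 + 3060·9 + 816·2 + 153·1 + 18·0 + 1·1 = 65619188846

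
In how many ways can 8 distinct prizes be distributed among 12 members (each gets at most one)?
P(12,8) = 12!/(12-8)! = 19958400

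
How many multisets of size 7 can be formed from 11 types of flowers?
C(7+11-1, 11-1) = C(17, 10) = 19448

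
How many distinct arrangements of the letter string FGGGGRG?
7! / (5! × 1! × 1!) = 42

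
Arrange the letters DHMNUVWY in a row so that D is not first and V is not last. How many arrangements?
By inclusion-exclusion: 8! - 2×(8-1)! + (8-2)! = 40320 - 10080 + 720 = 30960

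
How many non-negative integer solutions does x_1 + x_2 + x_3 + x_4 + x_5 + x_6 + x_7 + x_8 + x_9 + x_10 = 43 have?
C(43+10-1, 10-1) = C(52, 9) = 3679075400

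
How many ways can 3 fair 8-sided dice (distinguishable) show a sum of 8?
Coefficient of x^8 in (x + x² + ... + x^8)^3. By inclusion-exclusion on dice exceeding 8: Σ_j (-1)^j C(3,j)·C(8-1-8j, 2) = C(3,0)·C(7,2) = 1·21 = 21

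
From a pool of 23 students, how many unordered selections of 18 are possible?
C(23,18) = 23!/(18!×5!) = 33649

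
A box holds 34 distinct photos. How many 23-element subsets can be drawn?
C(34,23) = 34!/(23!×11!) = 286097760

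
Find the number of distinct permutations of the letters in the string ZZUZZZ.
6! / (5! × 1!) = 6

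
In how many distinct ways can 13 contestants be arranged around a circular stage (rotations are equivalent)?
Circular: fix one position, arrange the rest. (13-1)! = 479001600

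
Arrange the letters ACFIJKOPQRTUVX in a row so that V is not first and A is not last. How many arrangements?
By inclusion-exclusion: 14! - 2×(14-1)! + (14-2)! = 87178291200 - 12454041600 + 479001600 = 75203251200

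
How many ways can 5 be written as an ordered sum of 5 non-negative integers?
C(5+5-1, 5-1) = C(9, 4) = 126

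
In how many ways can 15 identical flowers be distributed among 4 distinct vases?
C(15+4-1, 4-1) = C(18, 3) = 816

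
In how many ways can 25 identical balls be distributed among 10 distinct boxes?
C(25+10-1, 10-1) = C(34, 9) = 52451256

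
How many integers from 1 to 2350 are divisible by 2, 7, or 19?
⌊2350/2⌋+⌊2350/7⌋+⌊2350/19⌋ - ⌊2350/14⌋-⌊2350/38⌋-⌊2350/133⌋ + ⌊2350/266⌋ = 1175+335+123 - 167-61-17 + 8 = 1396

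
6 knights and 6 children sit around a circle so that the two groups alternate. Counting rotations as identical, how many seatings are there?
Fix one of the knights: (6-1)! ways for the remaining knights, × 6! ways for the children = 120 × 720 = 86400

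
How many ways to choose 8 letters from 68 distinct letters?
C(68,8) = 68!/(8!×60!) = 7392009768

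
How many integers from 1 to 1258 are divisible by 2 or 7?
⌊1258/2⌋ + ⌊1258/7⌋ - ⌊1258/14⌋ = 629 + 179 - 89 = 719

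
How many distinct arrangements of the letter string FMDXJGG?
7! / (1! × 1! × 1! × 1! × 1! × 2!) = 2520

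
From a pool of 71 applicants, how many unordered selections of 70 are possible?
C(71,70) = 71!/(70!×1!) = 71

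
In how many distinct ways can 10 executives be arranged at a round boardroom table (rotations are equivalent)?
Circular: fix one position, arrange the rest. (10-1)! = 362880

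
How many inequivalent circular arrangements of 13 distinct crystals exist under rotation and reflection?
(13-1)!/2 = 479001600/2 = 239500800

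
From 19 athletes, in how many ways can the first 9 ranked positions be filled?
P(19,9) = 19!/(19-9)! = 33522128640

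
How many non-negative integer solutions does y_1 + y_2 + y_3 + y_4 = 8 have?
C(8+4-1, 4-1) = C(11, 3) = 165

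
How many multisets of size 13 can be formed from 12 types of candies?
C(13+12-1, 12-1) = C(24, 11) = 2496144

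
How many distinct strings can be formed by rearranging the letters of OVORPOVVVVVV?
12! / (1! × 1! × 7! × 3!) = 15840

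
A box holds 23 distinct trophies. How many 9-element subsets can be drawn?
C(23,9) = 23!/(9!×14!) = 817190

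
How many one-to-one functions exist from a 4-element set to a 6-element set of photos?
P(6,4) = 6!/(6-4)! = 360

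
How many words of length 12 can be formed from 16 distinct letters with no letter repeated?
P(16,12) = 16!/(16-12)! = 871782912000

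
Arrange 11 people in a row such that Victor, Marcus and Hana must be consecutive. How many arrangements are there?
Treat the 3 as one block: (11-3+1)! × 3! = 362880 × 6 = 2177280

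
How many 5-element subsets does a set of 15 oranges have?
C(15,5) = 15!/(5!×10!) = 3003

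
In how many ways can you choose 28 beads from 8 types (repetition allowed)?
C(28+8-1, 8-1) = C(35, 7) = 6724520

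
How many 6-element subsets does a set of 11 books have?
C(11,6) = 11!/(6!×5!) = 462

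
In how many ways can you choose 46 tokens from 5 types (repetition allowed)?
C(46+5-1, 5-1) = C(50, 4) = 230300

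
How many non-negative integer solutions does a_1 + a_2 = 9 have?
C(9+2-1, 2-1) = C(10, 1) = 10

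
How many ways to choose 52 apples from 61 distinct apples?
C(61,52) = 61!/(52!×9!) = 17341763505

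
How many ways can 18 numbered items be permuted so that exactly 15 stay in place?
Choose the 15 fixed points C(18,15) = 816, derange the rest: !3 = Σ_{j=0}^{3} (-1)^j·3!/j! = 6 - 6 + 3 - 1 = 2. Product = 816 × 2 = 1632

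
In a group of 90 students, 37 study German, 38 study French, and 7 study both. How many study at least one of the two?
|A∪B| = |A| + |B| - |A∩B| = 37 + 38 - 7 = 68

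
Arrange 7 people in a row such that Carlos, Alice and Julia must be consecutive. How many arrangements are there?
Treat the 3 as one block: (7-3+1)! × 3! = 120 × 6 = 720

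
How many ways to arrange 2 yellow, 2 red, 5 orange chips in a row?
9! / (2! × 2! × 5!) = 756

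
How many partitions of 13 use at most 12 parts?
By conjugation, equals partitions of 13 into parts ≤ 12. Let r_j(i) = number of partitions of i into parts ≤ j, for i = 0..13. r_1(i) = 1 for all i; r_j(i) = r_{j-1}(i) + r_j(i-j). Rows j = 2..12: ≤2: 1 1 2 2 3 3 4 4 5 5 6 6 7 7; ≤3: 1 1 2 3 4 5 7 8 10 12 14 16 19 21; ≤4: 1 1 2 3 5 6 9 11 15 18 23 27 34 39; ≤5: 1 1 2 3 5 7 10 13 18 23 30 37 47 57; ≤6: 1 1 2 3 5 7 11 14 20 26 35 44 58 71; ≤7: 1 1 2 3 5 7 11 15 21 28 38 49 65 82; ≤8: 1 1 2 3 5 7 11 15 22 29 40 52 70 89; ≤9: 1 1 2 3 5 7 11 15 22 30 41 54 73 94; ≤10: 1 1 2 3 5 7 11 15 22 30 42 55 75 97; ≤11: 1 1 2 3 5 7 11 15 22 30 42 56 76 99; ≤12: 1 1 2 3 5 7 11 15 22 30 42 56 77 100. r_12(13) = 100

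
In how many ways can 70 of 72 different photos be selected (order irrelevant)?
C(72,70) = 72!/(70!×2!) = 2556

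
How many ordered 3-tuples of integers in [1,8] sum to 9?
Coefficient of x^9 in (x + x² + ... + x^8)^3. By inclusion-exclusion on dice exceeding 8: Σ_j (-1)^j C(3,j)·C(9-1-8j, 2) = C(3,0)·C(8,2) = 1·28 = 28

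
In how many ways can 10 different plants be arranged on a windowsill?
10! = 3628800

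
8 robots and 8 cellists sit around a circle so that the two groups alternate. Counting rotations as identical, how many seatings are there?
Fix one of the robots: (8-1)! ways for the remaining robots, × 8! ways for the cellists = 5040 × 40320 = 203212800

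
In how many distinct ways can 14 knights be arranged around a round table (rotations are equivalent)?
Circular: fix one position, arrange the rest. (14-1)! = 6227020800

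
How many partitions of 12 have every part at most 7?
Let r_j(i) = number of partitions of i into parts ≤ j, for i = 0..12. r_1(i) = 1 for all i; r_j(i) = r_{j-1}(i) + r_j(i-j). Rows j = 2..7: ≤2: 1 1 2 2 3 3 4 4 5 5 6 6 7; ≤3: 1 1 2 3 4 5 7 8 10 12 14 16 19; ≤4: 1 1 2 3 5 6 9 11 15 18 23 27 34; ≤5: 1 1 2 3 5 7 10 13 18 23 30 37 47; ≤6: 1 1 2 3 5 7 11 14 20 26 35 44 58; ≤7: 1 1 2 3 5 7 11 15 21 28 38 49 65. r_7(12) = 65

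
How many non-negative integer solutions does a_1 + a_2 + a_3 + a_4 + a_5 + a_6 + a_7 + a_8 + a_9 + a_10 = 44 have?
C(44+10-1, 10-1) = C(53, 9) = 4431613550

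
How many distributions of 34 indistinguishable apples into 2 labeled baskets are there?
C(34+2-1, 2-1) = C(35, 1) = 35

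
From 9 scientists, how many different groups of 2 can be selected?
C(9,2) = 9!/(2!×7!) = 36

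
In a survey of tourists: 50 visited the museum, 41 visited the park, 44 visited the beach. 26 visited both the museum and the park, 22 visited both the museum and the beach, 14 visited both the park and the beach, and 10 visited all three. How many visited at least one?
|A∪B∪C| = 50+41+44-26-22-14+10 = 83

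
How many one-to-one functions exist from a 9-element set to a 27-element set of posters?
P(27,9) = 27!/(27-9)! = 1700755056000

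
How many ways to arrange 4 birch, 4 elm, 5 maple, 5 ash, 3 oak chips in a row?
21! / (4! × 4! × 5! × 5! × 3!) = 1026615189600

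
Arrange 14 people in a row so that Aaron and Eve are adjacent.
Treat as block: (14-1)! × 2! = 6227020800 × 2 = 12454041600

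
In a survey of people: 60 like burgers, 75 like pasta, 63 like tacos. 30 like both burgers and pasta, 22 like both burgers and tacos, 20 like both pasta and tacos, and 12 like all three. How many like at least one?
|A∪B∪C| = 60+75+63-30-22-20+12 = 138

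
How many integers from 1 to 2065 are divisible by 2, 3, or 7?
⌊2065/2⌋+⌊2065/3⌋+⌊2065/7⌋ - ⌊2065/6⌋-⌊2065/14⌋-⌊2065/21⌋ + ⌊2065/42⌋ = 1032+688+295 - 344-147-98 + 49 = 1475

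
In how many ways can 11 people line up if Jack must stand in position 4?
Fix one position: (11-1)! = 3628800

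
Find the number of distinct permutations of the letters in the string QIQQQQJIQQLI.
12! / (1! × 7! × 1! × 3!) = 15840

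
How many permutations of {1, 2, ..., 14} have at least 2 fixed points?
Exactly j fixed points: C(14,j)·!(14-j); sum over j ≥ 2 (derangement numbers via !m = (m-1)·(!(m-1) + !(m-2)): !0..!12 = 1, 0, 1, 2, 9, 44, 265, 1854, 14833, 133496, 1334961, 14684570, 176214841). Σ_{j=2}^{14} C(14,j)·!(14-j) = C(14,2)·!12 + C(14,3)·!11 + C(14,4)·!10 + C(14,5)·!9 + C(14,6)·!8 + C(14,7)·!7 + C(14,8)·!6 + C(14,9)·!5 + C(14,10)·!4 + C(14,11)·!3 + C(14,12)·!2 + C(14,13)·!1 + C(14,14)·!0 = 91·176214841 + 364·14684570 + 1001·1334961 + 2002·133496 + 3003·14833 + 3432·1854 + 3003·265 + 2002·44 + 1001·9 + 364·2 + 91·1 + 14·0 + 1·1 = 23036089103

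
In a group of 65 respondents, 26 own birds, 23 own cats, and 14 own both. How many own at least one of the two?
|A∪B| = |A| + |B| - |A∩B| = 26 + 23 - 14 = 35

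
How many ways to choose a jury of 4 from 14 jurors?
C(14,4) = 14!/(4!×10!) = 1001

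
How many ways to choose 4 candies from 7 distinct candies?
C(7,4) = 7!/(4!×3!) = 35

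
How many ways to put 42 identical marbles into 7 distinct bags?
C(42+7-1, 7-1) = C(48, 6) = 12271512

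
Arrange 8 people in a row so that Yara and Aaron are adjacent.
Treat as block: (8-1)! × 2! = 5040 × 2 = 10080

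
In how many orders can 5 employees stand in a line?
5! = 120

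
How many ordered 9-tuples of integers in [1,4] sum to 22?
Coefficient of x^22 in (x + x² + ... + x^4)^9. By inclusion-exclusion on dice exceeding 4: Σ_j (-1)^j C(9,j)·C(22-1-4j, 8) = C(9,0)·C(21,8) - C(9,1)·C(17,8) + C(9,2)·C(13,8) - C(9,3)·C(9,8) = 1·203490 - 9·24310 + 36·1287 - 84·9 = 30276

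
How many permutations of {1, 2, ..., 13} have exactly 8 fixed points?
Choose the 8 fixed points C(13,8) = 1287, derange the rest: !5 = Σ_{j=0}^{5} (-1)^j·5!/j! = 120 - 120 + 60 - 20 + 5 - 1 = 44. Product = 1287 × 44 = 56628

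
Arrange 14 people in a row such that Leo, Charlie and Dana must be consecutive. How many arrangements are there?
Treat the 3 as one block: (14-3+1)! × 3! = 479001600 × 6 = 2874009600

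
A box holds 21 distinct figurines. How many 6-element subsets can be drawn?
C(21,6) = 21!/(6!×15!) = 54264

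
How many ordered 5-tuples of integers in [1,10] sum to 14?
Coefficient of x^14 in (x + x² + ... + x^10)^5. By inclusion-exclusion on dice exceeding 10: Σ_j (-1)^j C(5,j)·C(14-1-10j, 4) = C(5,0)·C(13,4) = 1·715 = 715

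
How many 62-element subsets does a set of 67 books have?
C(67,62) = 67!/(62!×5!) = 9657648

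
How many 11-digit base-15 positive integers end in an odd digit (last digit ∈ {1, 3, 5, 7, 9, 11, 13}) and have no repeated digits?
Last∈{1,3,5,7,9,11,13}. Last=0: 0. Last nonzero: 7×13×P(13,9) = 23610787200. Total = 23610787200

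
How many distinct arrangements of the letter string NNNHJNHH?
8! / (3! × 4! × 1!) = 280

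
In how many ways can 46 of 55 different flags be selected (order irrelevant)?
C(55,46) = 55!/(46!×9!) = 6358402050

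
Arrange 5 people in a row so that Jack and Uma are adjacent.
Treat as block: (5-1)! × 2! = 24 × 2 = 48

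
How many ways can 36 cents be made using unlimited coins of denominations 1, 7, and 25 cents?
Coefficient of x^36 in 1/(1-x^1) · 1/(1-x^7) · 1/(1-x^25). Case on j = number of 25-cent coins (j = 0..1); remainder r = 36 - 25j is made from {1,7} in ⌊r/7⌋+1 ways. r = 36, 11 → 6 + 2 = 8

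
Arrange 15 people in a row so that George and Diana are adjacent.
Treat as block: (15-1)! × 2! = 87178291200 × 2 = 174356582400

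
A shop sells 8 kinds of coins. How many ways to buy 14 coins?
C(14+8-1, 8-1) = C(21, 7) = 116280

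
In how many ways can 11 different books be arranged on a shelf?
11! = 39916800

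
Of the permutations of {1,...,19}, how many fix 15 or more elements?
Exactly j fixed points: C(19,j)·!(19-j); sum over j ≥ 15 (derangement numbers via !m = (m-1)·(!(m-1) + !(m-2)): !0..!4 = 1, 0, 1, 2, 9). Σ_{j=15}^{19} C(19,j)·!(19-j) = C(19,15)·!4 + C(19,16)·!3 + C(19,17)·!2 + C(19,18)·!1 + C(19,19)·!0 = 3876·9 + 969·2 + 171·1 + 19·0 + 1·1 = 36994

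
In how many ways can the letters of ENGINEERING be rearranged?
11! / (3! × 3! × 2! × 2! × 1!) = 277200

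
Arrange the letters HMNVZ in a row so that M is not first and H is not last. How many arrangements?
By inclusion-exclusion: 5! - 2×(5-1)! + (5-2)! = 120 - 48 + 6 = 78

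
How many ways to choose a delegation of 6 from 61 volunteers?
C(61,6) = 61!/(6!×55!) = 55525372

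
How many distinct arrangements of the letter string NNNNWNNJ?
8! / (6! × 1! × 1!) = 56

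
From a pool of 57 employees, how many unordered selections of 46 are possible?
C(57,46) = 57!/(46!×11!) = 184509266760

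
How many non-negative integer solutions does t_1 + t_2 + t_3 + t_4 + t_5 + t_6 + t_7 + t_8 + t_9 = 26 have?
C(26+9-1, 9-1) = C(34, 8) = 18156204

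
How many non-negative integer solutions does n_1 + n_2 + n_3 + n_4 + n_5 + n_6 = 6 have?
C(6+6-1, 6-1) = C(11, 5) = 462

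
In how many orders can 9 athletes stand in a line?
9! = 362880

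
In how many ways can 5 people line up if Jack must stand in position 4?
Fix one position: (5-1)! = 24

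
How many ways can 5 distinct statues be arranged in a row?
5! = 120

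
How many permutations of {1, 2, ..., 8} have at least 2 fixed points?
Exactly j fixed points: C(8,j)·!(8-j); sum over j ≥ 2 (derangement numbers via !m = (m-1)·(!(m-1) + !(m-2)): !0..!6 = 1, 0, 1, 2, 9, 44, 265). Σ_{j=2}^{8} C(8,j)·!(8-j) = C(8,2)·!6 + C(8,3)·!5 + C(8,4)·!4 + C(8,5)·!3 + C(8,6)·!2 + C(8,7)·!1 + C(8,8)·!0 = 28·265 + 56·44 + 70·9 + 56·2 + 28·1 + 8·0 + 1·1 = 10655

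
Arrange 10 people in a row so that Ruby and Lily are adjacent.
Treat as block: (10-1)! × 2! = 362880 × 2 = 725760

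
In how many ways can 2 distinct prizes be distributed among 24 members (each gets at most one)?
P(24,2) = 24!/(24-2)! = 552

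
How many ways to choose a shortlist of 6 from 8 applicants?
C(8,6) = 8!/(6!×2!) = 28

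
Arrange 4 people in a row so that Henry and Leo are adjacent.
Treat as block: (4-1)! × 2! = 6 × 2 = 12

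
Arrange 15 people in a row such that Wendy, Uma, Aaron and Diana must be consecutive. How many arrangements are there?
Treat the 4 as one block: (15-4+1)! × 4! = 479001600 × 24 = 11496038400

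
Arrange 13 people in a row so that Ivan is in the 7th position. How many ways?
Fix one position: (13-1)! = 479001600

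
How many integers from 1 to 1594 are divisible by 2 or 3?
⌊1594/2⌋ + ⌊1594/3⌋ - ⌊1594/6⌋ = 797 + 531 - 265 = 1063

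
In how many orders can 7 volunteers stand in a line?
7! = 5040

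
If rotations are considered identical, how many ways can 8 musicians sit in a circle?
Circular: fix one position, arrange the rest. (8-1)! = 5040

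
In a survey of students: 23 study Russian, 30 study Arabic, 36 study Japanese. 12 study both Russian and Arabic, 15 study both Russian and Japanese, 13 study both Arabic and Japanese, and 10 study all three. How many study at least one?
|A∪B∪C| = 23+30+36-12-15-13+10 = 59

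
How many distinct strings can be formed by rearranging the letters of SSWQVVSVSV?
10! / (4! × 1! × 4! × 1!) = 6300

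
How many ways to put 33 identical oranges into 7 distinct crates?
C(33+7-1, 7-1) = C(39, 6) = 3262623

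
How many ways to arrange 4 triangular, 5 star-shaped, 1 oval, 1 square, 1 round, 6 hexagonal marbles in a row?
18! / (4! × 5! × 1! × 1! × 1! × 6!) = 3087564480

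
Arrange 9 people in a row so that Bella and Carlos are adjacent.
Treat as block: (9-1)! × 2! = 40320 × 2 = 80640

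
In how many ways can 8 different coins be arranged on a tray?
8! = 40320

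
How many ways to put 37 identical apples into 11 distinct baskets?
C(37+11-1, 11-1) = C(47, 10) = 5178066751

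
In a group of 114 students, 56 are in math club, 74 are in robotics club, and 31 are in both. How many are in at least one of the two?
|A∪B| = |A| + |B| - |A∩B| = 56 + 74 - 31 = 99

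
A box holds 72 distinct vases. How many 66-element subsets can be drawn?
C(72,66) = 72!/(66!×6!) = 156238908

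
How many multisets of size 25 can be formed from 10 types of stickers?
C(25+10-1, 10-1) = C(34, 9) = 52451256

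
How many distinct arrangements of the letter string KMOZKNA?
7! / (1! × 1! × 1! × 1! × 1! × 2!) = 2520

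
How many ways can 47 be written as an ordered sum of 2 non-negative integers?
C(47+2-1, 2-1) = C(48, 1) = 48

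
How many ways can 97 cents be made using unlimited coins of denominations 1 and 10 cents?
Coefficient of x^97 in 1/(1-x^1) · 1/(1-x^10). Use j coins of 10 for j = 0..⌊97/10⌋ = 9, the rest in 1s: 9 + 1 = 10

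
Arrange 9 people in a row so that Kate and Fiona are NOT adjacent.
Total - adjacent = 9! - (9-1)!×2 = 362880 - 80640 = 282240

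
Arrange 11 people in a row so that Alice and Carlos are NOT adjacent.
Total - adjacent = 11! - (11-1)!×2 = 39916800 - 7257600 = 32659200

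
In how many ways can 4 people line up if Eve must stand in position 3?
Fix one position: (4-1)! = 6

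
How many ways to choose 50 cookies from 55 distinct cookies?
C(55,50) = 55!/(50!×5!) = 3478761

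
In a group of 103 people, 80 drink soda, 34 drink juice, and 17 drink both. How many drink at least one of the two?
|A∪B| = |A| + |B| - |A∩B| = 80 + 34 - 17 = 97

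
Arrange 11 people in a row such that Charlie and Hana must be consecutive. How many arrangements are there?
Treat the 2 as one block: (11-2+1)! × 2! = 3628800 × 2 = 7257600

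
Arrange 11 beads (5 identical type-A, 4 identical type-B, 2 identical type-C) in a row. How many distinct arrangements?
11! / (5! × 4! × 2!) = 6930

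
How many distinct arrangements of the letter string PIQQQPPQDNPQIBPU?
16! / (2! × 5! × 1! × 1! × 1! × 1! × 5!) = 726485760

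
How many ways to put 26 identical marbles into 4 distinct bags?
C(26+4-1, 4-1) = C(29, 3) = 3654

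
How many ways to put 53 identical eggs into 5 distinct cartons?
C(53+5-1, 5-1) = C(57, 4) = 395010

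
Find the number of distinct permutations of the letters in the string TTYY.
4! / (2! × 2!) = 6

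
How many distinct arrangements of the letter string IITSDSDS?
8! / (1! × 2! × 3! × 2!) = 1680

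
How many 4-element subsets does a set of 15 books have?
C(15,4) = 15!/(4!×11!) = 1365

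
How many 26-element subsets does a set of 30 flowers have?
C(30,26) = 30!/(26!×4!) = 27405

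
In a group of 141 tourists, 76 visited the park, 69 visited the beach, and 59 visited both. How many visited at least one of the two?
|A∪B| = |A| + |B| - |A∩B| = 76 + 69 - 59 = 86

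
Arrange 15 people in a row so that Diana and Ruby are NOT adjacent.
Total - adjacent = 15! - (15-1)!×2 = 1307674368000 - 174356582400 = 1133317785600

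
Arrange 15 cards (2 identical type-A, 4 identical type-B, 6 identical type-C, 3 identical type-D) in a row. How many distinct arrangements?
15! / (2! × 4! × 6! × 3!) = 6306300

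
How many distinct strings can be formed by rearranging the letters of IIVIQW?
6! / (1! × 1! × 3! × 1!) = 120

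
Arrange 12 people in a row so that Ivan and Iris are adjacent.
Treat as block: (12-1)! × 2! = 39916800 × 2 = 79833600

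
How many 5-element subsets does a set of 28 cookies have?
C(28,5) = 28!/(5!×23!) = 98280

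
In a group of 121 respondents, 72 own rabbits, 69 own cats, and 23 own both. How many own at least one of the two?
|A∪B| = |A| + |B| - |A∩B| = 72 + 69 - 23 = 118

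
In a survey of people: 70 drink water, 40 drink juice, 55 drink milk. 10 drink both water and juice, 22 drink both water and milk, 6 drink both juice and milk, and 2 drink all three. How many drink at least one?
|A∪B∪C| = 70+40+55-10-22-6+2 = 129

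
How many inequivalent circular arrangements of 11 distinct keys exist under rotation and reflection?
(11-1)!/2 = 3628800/2 = 1814400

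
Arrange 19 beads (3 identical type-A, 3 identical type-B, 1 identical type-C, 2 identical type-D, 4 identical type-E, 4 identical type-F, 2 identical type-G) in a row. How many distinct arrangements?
19! / (3! × 3! × 1! × 2! × 4! × 4! × 2!) = 1466593128000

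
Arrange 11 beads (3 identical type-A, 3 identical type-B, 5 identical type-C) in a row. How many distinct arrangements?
11! / (3! × 3! × 5!) = 9240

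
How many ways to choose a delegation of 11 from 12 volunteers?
C(12,11) = 12!/(11!×1!) = 12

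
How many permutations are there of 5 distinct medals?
5! = 120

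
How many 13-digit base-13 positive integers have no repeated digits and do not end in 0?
Last digit: 12 nonzero choices. First digit: 11 (nonzero, ≠last). Middle 11: P(11,11) = 39916800. Total = 5269017600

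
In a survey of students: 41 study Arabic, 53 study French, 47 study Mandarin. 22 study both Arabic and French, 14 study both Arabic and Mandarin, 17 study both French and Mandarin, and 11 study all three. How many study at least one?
|A∪B∪C| = 41+53+47-22-14-17+11 = 99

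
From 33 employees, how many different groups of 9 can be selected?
C(33,9) = 33!/(9!×24!) = 38567100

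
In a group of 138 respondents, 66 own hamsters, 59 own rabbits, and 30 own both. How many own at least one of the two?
|A∪B| = |A| + |B| - |A∩B| = 66 + 59 - 30 = 95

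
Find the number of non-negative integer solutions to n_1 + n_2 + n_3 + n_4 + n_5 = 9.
C(9+5-1, 5-1) = C(13, 4) = 715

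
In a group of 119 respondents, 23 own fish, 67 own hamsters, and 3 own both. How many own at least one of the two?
|A∪B| = |A| + |B| - |A∩B| = 23 + 67 - 3 = 87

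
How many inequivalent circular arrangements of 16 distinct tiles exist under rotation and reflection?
(16-1)!/2 = 1307674368000/2 = 653837184000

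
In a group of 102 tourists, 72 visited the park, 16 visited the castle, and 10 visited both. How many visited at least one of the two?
|A∪B| = |A| + |B| - |A∩B| = 72 + 16 - 10 = 78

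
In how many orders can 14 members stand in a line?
14! = 87178291200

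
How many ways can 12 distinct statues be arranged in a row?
12! = 479001600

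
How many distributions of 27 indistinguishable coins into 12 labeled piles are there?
C(27+12-1, 12-1) = C(38, 11) = 1203322288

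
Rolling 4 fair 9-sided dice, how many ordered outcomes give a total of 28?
Coefficient of x^28 in (x + x² + ... + x^9)^4. By inclusion-exclusion on dice exceeding 9: Σ_j (-1)^j C(4,j)·C(28-1-9j, 3) = C(4,0)·C(27,3) - C(4,1)·C(18,3) + C(4,2)·C(9,3) = 1·2925 - 4·816 + 6·84 = 165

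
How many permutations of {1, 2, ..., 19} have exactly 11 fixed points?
Choose the 11 fixed points C(19,11) = 75582, derange the rest: !8 = Σ_{j=0}^{8} (-1)^j·8!/j! = 40320 - 40320 + 20160 - 6720 + 1680 - 336 + 56 - 8 + 1 = 14833. Product = 75582 × 14833 = 1121107806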